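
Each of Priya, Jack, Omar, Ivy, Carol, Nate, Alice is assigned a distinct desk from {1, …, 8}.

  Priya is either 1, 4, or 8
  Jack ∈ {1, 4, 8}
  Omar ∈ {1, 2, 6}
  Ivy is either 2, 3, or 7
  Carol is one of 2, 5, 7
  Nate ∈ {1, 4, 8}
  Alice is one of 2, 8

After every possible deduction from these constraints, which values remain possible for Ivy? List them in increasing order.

3, 7

Priya, Jack, Nate share exactly the 3 values {1, 4, 8}; by pigeonhole those values go to them, so strike 1, 4, 8 from Omar, Alice.
Alice's domain is down to {2}, so Alice = 2. Remove 2 from Omar, Ivy, Carol.
Omar must be 6 (only option left).
No further eliminations apply; Ivy can still be any of 3, 7.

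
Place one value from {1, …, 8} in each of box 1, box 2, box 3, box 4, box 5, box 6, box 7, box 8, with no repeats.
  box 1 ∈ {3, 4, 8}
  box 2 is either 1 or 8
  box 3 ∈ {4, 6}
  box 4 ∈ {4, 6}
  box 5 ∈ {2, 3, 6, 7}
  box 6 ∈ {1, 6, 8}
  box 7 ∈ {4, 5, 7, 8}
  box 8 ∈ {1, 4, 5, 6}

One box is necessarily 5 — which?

Among the 8 variables, 2 fits only box 5 (and all 8 values in {1, 2, 3, 4, 5, 6, 7, 8} must be used), so box 5 = 2.
The 7 still-open variables together cover exactly {1, 3, 4, 5, 6, 7, 8} — 7 values for 7 variables — and 3 appears only in box 1's list, so box 1 = 3.
The 6 still-open variables together cover exactly {1, 4, 5, 6, 7, 8} — 6 values for 6 variables — and 7 appears only in box 7's list, so box 7 = 7.
The 5 still-open variables draw from only 5 values {1, 4, 5, 6, 8}, so each is used; only box 8 can be 5, hence box 8 = 5.

box 8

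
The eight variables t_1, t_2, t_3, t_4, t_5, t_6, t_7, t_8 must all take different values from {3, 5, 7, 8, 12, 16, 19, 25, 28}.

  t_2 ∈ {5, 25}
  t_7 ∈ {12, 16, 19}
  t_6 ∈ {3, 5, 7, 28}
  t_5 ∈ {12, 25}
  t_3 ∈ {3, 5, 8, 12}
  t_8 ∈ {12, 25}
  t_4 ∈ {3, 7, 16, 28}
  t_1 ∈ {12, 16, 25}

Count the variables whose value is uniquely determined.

3

t_5 and t_8 between them cover only {12, 25} — a naked pair. Remove those values from t_1, t_2, t_3, t_7.
t_1's domain is down to {16}, so t_1 = 16. Remove 16 from t_4, t_7.
t_2 must be 5 (only option left). Remove 5 from t_3, t_6.
That leaves t_7 = 19.
Determined: t_1=16, t_2=5, t_7=19. The other variables each still have more than one consistent value. That makes 3.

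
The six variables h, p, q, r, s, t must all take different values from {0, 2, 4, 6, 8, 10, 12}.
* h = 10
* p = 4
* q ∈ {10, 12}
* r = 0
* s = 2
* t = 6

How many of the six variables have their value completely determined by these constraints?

h's domain is down to {10}, so h = 10. Remove 10 from q.
p must be 4 (only option left).
q's domain is down to {12}, so q = 12.
That leaves r = 0.
That leaves s = 2.
t must be 6 (only option left).
Every variable is fixed: h=10, p=4, q=12, r=0, s=2, t=6. That makes 6.

6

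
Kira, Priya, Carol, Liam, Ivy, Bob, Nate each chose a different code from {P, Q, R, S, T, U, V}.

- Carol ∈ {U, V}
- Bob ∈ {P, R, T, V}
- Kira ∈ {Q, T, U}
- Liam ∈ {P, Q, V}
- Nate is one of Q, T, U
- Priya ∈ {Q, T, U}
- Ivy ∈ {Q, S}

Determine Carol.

Among the 7 variables, R fits only Bob (and all 7 values in {P, Q, R, S, T, U, V} must be used), so Bob = R.
Among the 6 still-open variables, P fits only Liam (and all 6 values in {P, Q, S, T, U, V} must be used), so Liam = P.
The 5 still-open variables draw from only 5 values {Q, S, T, U, V}, so each is used; only Ivy can be S, hence Ivy = S.
Among the 4 still-open variables, V fits only Carol (and all 4 values in {Q, T, U, V} must be used), so Carol = V.

V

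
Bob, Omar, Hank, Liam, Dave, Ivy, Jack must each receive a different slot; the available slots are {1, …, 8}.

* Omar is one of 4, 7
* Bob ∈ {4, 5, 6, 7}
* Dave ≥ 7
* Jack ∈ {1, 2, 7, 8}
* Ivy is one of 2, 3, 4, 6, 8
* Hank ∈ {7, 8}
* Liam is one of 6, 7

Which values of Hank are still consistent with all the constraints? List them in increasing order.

7, 8

Hank and Dave between them cover only {7, 8} — a naked pair. Remove those values from Bob, Omar, Liam, Ivy, Jack.
Omar must be 4 (only option left). Strike 4 from Bob, Ivy.
Liam's domain is down to {6}, so Liam = 6. So Bob, Ivy can't be 6.
That leaves Bob = 5.
No further eliminations apply; Hank can still be any of 7, 8.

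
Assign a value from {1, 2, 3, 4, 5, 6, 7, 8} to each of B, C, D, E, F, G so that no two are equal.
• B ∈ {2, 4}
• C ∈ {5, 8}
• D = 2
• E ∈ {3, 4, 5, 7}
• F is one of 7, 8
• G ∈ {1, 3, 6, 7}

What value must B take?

4

D has just one choice, so D = 2. So B can't be 2.
So B = 4.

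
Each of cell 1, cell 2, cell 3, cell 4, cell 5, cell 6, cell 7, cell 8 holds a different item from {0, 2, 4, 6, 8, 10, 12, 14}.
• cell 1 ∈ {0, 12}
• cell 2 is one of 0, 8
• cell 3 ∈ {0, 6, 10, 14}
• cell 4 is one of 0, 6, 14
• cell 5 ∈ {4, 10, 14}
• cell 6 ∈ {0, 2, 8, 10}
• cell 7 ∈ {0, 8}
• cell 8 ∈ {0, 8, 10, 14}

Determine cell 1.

Among the 8 variables, 2 fits only cell 6 (and all 8 values in {0, 2, 4, 6, 8, 10, 12, 14} must be used), so cell 6 = 2.
The 7 still-open variables together cover exactly {0, 4, 6, 8, 10, 12, 14} — 7 values for 7 variables — and 4 appears only in cell 5's list, so cell 5 = 4.
The 6 still-open variables draw from only 6 values {0, 6, 8, 10, 12, 14}, so each is used; only cell 1 can be 12, hence cell 1 = 12.

12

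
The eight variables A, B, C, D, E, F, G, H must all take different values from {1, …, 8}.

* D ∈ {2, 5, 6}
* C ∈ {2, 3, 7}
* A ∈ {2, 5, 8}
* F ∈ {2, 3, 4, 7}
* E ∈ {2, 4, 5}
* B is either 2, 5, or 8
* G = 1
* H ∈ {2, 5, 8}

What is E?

G must be 1 (only option left).
The 7 still-open variables together cover exactly {2, 3, 4, 5, 6, 7, 8} — 7 values for 7 variables — and 6 appears only in D's list, so D = 6.
A, B, H between them cover only {2, 5, 8} — a naked triple. Remove those values from C, E, F.
So E = 4.

4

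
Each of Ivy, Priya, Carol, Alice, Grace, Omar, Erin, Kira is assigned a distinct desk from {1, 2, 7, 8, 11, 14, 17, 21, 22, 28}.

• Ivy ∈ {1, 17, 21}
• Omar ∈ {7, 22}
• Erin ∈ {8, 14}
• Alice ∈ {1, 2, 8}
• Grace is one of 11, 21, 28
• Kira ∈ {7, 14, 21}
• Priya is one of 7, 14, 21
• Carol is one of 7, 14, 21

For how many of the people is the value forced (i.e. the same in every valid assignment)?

2

The 3 variables Priya, Carol, Kira are confined to {7, 14, 21}, which locks those values in; drop them from Ivy, Grace, Omar, Erin.
Omar's domain is down to {22}, so Omar = 22.
Erin must be 8 (only option left). Eliminate 8 elsewhere: Alice.
Determined: Omar=22, Erin=8. The other people each still have more than one consistent value. That makes 2.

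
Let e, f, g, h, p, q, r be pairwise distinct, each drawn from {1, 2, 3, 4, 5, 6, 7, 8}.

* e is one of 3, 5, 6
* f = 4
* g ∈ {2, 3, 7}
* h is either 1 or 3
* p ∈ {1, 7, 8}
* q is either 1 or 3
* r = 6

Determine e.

5

f has just one choice, so f = 4.
r must be 6 (only option left). Eliminate 6 elsewhere: e.
h and q between them cover only {1, 3} — a naked pair. Remove those values from e, g, p.
So e = 5.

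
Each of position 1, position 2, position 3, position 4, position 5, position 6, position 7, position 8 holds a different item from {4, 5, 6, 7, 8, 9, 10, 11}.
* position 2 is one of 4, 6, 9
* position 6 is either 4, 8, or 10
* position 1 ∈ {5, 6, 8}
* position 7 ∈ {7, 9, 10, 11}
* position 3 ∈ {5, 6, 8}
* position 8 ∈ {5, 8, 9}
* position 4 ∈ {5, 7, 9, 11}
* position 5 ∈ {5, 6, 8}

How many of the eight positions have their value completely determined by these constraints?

position 1, position 3, position 5 between them cover only {5, 6, 8} — a naked triple. Remove those values from position 2, position 4, position 6, position 8.
position 8's domain is down to {9}, so position 8 = 9. So position 2, position 4, position 7 can't be 9.
position 2 has just one choice, so position 2 = 4. So position 6 can't be 4.
position 6 must be 10 (only option left). Remove 10 from position 7.
Determined: position 2=4, position 6=10, position 8=9. The other positions each still have more than one consistent value. That makes 3.

3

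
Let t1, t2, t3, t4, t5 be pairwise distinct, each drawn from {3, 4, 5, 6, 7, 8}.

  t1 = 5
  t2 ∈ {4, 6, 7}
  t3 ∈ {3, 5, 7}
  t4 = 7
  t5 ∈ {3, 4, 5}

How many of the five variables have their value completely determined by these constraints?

5

t1 must be 5 (only option left). Strike 5 from t3, t5.
t4's domain is down to {7}, so t4 = 7. Eliminate 7 elsewhere: t2, t3.
That leaves t3 = 3. Eliminate 3 elsewhere: t5.
t5 must be 4 (only option left). Eliminate 4 elsewhere: t2.
t2 must be 6 (only option left).
Every variable is fixed: t1=5, t2=6, t3=3, t4=7, t5=4. That makes 5.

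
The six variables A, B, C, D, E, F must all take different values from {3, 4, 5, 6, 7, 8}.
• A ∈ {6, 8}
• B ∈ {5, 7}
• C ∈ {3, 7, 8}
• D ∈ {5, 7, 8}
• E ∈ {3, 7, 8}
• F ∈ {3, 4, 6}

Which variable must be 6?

A

The 6 variables together cover exactly {3, 4, 5, 6, 7, 8} — 6 values for 6 variables — and 4 appears only in F's list, so F = 4.
Among the 5 still-open variables, 6 fits only A (and all 5 values in {3, 5, 6, 7, 8} must be used), so A = 6.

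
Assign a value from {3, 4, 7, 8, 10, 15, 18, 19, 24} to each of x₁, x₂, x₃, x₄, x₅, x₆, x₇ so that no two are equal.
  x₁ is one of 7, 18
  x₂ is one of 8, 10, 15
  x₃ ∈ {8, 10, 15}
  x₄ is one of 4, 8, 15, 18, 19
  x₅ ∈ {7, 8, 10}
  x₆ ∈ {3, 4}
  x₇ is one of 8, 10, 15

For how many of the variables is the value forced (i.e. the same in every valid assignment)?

x₂, x₃, x₇ between them cover only {8, 10, 15} — a naked triple. Remove those values from x₄, x₅.
x₅ must be 7 (only option left). Remove 7 from x₁.
x₁'s domain is down to {18}, so x₁ = 18. Remove 18 from x₄.
Determined: x₁=18, x₅=7. The other variables each still have more than one consistent value. That makes 2.

2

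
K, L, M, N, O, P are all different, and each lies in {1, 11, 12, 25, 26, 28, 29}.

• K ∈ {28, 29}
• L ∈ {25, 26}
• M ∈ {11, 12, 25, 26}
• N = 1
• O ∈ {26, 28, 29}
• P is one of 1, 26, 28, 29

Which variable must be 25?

L

N must be 1 (only option left). Strike 1 from P.
K, O, P share exactly the 3 values {26, 28, 29}; by pigeonhole those values go to them, so strike 26, 28, 29 from L, M.
So 25 goes to L.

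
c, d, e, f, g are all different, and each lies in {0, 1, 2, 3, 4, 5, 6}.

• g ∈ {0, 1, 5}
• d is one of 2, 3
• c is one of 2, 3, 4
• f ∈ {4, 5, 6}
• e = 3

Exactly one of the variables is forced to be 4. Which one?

c

e must be 3 (only option left). Strike 3 from c, d.
d has just one choice, so d = 2. Eliminate 2 elsewhere: c.
So 4 goes to c.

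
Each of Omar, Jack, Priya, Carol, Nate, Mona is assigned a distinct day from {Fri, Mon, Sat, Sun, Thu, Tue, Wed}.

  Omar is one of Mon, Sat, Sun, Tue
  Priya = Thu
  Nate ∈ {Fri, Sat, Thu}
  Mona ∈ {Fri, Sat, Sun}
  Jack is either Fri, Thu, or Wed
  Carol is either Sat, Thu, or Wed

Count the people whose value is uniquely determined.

2

Priya's domain is down to {Thu}, so Priya = Thu. So Jack, Carol, Nate can't be Thu.
The 3 variables Jack, Carol, Nate are confined to {Fri, Sat, Wed}, which locks those values in; drop them from Omar, Mona.
Mona has just one choice, so Mona = Sun. Eliminate Sun elsewhere: Omar.
Determined: Priya=Thu, Mona=Sun. The other people each still have more than one consistent value. That makes 2.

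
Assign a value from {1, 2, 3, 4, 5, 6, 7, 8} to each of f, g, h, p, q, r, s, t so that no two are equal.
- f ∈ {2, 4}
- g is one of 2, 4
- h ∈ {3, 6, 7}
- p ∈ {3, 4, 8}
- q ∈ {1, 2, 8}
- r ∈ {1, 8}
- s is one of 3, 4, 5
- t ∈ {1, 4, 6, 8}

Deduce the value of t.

Among the 8 variables, 5 fits only s (and all 8 values in {1, 2, 3, 4, 5, 6, 7, 8} must be used), so s = 5.
The 7 still-open variables together cover exactly {1, 2, 3, 4, 6, 7, 8} — 7 values for 7 variables — and 7 appears only in h's list, so h = 7.
The 6 still-open variables draw from only 6 values {1, 2, 3, 4, 6, 8}, so each is used; only p can be 3, hence p = 3.
Among the 5 still-open variables, 6 fits only t (and all 5 values in {1, 2, 4, 6, 8} must be used), so t = 6.

6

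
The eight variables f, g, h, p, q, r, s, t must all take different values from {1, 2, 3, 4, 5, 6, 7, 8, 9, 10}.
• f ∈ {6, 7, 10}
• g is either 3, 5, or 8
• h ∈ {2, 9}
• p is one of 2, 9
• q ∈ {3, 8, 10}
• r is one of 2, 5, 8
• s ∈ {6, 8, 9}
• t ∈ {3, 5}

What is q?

Among the 8 variables, 7 fits only f (and all 8 values in {2, 3, 5, 6, 7, 8, 9, 10} must be used), so f = 7.
Among the 7 still-open variables, 6 fits only s (and all 7 values in {2, 3, 5, 6, 8, 9, 10} must be used), so s = 6.
The 6 still-open variables draw from only 6 values {2, 3, 5, 8, 9, 10}, so each is used; only q can be 10, hence q = 10.

10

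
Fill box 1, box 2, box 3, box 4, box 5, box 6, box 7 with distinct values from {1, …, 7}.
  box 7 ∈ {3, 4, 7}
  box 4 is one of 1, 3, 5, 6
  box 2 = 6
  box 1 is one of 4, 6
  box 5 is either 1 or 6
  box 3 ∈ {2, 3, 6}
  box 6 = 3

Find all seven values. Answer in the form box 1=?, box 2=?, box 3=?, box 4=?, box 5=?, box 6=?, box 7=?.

box 1=4, box 2=6, box 3=2, box 4=5, box 5=1, box 6=3, box 7=7

box 2 must be 6 (only option left). Eliminate 6 elsewhere: box 1, box 3, box 4, box 5.
box 5's domain is down to {1}, so box 5 = 1. So box 4 can't be 1.
That leaves box 6 = 3. Strike 3 from box 3, box 4, box 7.
That leaves box 1 = 4. Eliminate 4 elsewhere: box 7.
That leaves box 3 = 2.
box 4 must be 5 (only option left).
box 7's domain is down to {7}, so box 7 = 7.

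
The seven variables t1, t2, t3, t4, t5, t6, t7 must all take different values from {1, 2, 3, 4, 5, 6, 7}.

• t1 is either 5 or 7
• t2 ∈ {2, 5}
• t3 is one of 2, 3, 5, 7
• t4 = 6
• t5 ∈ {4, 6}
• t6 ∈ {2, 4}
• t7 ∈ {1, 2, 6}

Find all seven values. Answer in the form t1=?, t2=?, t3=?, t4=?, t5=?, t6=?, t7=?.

t4's domain is down to {6}, so t4 = 6. Strike 6 from t5, t7.
t5 must be 4 (only option left). Eliminate 4 elsewhere: t6.
That leaves t6 = 2. So t2, t3, t7 can't be 2.
That leaves t7 = 1.
t2 has just one choice, so t2 = 5. Remove 5 from t1, t3.
t1's domain is down to {7}, so t1 = 7. Strike 7 from t3.
t3's domain is down to {3}, so t3 = 3.

t1=7, t2=5, t3=3, t4=6, t5=4, t6=2, t7=1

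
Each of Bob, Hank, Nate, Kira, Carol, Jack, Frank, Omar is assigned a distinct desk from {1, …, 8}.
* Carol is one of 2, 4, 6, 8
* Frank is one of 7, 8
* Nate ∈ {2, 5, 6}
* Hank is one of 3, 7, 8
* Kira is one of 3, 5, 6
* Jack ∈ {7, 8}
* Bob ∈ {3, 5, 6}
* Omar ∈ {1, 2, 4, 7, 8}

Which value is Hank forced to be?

3

Among the 8 variables, 1 fits only Omar (and all 8 values in {1, 2, 3, 4, 5, 6, 7, 8} must be used), so Omar = 1.
The 7 still-open variables draw from only 7 values {2, 3, 4, 5, 6, 7, 8}, so each is used; only Carol can be 4, hence Carol = 4.
The 6 still-open variables draw from only 6 values {2, 3, 5, 6, 7, 8}, so each is used; only Nate can be 2, hence Nate = 2.
The 2 variables Jack and Frank are confined to {7, 8}, which locks those values in; drop them from Hank.
So Hank = 3.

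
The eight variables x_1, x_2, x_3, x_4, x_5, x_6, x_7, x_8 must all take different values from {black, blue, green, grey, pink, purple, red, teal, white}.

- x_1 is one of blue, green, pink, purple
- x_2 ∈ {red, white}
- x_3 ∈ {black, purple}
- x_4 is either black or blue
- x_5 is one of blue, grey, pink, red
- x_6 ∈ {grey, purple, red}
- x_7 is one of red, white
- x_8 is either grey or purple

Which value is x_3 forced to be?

The 8 variables draw from only 8 values {black, blue, green, grey, pink, purple, red, white}, so each is used; only x_1 can be green, hence x_1 = green.
Among the 7 still-open variables, pink fits only x_5 (and all 7 values in {black, blue, grey, pink, purple, red, white} must be used), so x_5 = pink.
Among the 6 still-open variables, blue fits only x_4 (and all 6 values in {black, blue, grey, purple, red, white} must be used), so x_4 = blue.
The 5 still-open variables together cover exactly {black, grey, purple, red, white} — 5 values for 5 variables — and black appears only in x_3's list, so x_3 = black.

black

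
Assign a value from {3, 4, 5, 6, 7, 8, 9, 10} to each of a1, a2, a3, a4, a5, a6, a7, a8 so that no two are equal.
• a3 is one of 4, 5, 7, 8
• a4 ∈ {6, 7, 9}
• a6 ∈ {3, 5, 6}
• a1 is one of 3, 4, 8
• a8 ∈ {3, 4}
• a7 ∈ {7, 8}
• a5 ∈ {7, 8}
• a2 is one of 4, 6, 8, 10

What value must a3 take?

5

The 8 variables draw from only 8 values {3, 4, 5, 6, 7, 8, 9, 10}, so each is used; only a4 can be 9, hence a4 = 9.
Among the 7 still-open variables, 10 fits only a2 (and all 7 values in {3, 4, 5, 6, 7, 8, 10} must be used), so a2 = 10.
The 6 still-open variables together cover exactly {3, 4, 5, 6, 7, 8} — 6 values for 6 variables — and 6 appears only in a6's list, so a6 = 6.
Among the 5 still-open variables, 5 fits only a3 (and all 5 values in {3, 4, 5, 7, 8} must be used), so a3 = 5.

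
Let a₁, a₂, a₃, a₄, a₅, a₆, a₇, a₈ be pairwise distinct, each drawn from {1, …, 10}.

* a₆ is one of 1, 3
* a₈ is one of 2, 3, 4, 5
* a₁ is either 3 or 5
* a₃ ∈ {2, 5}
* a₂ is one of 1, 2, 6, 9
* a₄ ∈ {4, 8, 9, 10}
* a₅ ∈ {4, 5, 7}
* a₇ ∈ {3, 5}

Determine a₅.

a₁ and a₇ share exactly the 2 values {3, 5}; by pigeonhole those values go to them, so strike 3, 5 from a₃, a₅, a₆, a₈.
a₃ must be 2 (only option left). Eliminate 2 elsewhere: a₂, a₈.
a₆'s domain is down to {1}, so a₆ = 1. Strike 1 from a₂.
That leaves a₈ = 4. Remove 4 from a₄, a₅.
So a₅ = 7.

7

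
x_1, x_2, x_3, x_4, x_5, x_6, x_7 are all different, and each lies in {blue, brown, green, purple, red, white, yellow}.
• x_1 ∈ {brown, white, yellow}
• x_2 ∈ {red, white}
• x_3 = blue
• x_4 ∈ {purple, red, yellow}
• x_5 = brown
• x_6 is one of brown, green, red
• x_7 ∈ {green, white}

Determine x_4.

purple

x_3 must be blue (only option left).
x_5's domain is down to {brown}, so x_5 = brown. Remove brown from x_1, x_6.
Among the 5 still-open variables, purple fits only x_4 (and all 5 values in {green, purple, red, white, yellow} must be used), so x_4 = purple.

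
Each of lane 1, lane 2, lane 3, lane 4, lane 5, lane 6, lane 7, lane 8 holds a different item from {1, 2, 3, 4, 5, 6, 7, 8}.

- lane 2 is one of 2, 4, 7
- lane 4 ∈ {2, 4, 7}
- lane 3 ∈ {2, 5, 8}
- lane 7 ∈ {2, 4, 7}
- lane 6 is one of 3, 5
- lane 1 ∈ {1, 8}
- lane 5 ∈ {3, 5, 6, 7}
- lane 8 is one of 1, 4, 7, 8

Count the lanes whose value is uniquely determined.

The 8 variables draw from only 8 values {1, 2, 3, 4, 5, 6, 7, 8}, so each is used; only lane 5 can be 6, hence lane 5 = 6.
The 7 still-open variables together cover exactly {1, 2, 3, 4, 5, 7, 8} — 7 values for 7 variables — and 3 appears only in lane 6's list, so lane 6 = 3.
The 6 still-open variables draw from only 6 values {1, 2, 4, 5, 7, 8}, so each is used; only lane 3 can be 5, hence lane 3 = 5.
lane 2, lane 4, lane 7 between them cover only {2, 4, 7} — a naked triple. Remove those values from lane 8.
Determined: lane 3=5, lane 5=6, lane 6=3. The other lanes each still have more than one consistent value. That makes 3.

3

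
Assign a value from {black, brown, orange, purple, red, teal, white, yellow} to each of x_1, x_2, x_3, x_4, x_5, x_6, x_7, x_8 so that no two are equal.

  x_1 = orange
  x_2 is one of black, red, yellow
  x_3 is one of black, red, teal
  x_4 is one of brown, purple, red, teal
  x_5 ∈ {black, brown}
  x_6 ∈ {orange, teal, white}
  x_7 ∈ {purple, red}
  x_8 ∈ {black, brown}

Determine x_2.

x_1 must be orange (only option left). Eliminate orange elsewhere: x_6.
The 7 still-open variables together cover exactly {black, brown, purple, red, teal, white, yellow} — 7 values for 7 variables — and white appears only in x_6's list, so x_6 = white.
Among the 6 still-open variables, yellow fits only x_2 (and all 6 values in {black, brown, purple, red, teal, yellow} must be used), so x_2 = yellow.

yellow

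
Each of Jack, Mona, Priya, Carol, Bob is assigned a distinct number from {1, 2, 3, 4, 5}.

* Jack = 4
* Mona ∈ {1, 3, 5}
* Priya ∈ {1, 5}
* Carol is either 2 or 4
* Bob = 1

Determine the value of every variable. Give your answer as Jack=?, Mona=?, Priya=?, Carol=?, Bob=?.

Jack must be 4 (only option left). Strike 4 from Carol.
Carol's domain is down to {2}, so Carol = 2.
Bob has just one choice, so Bob = 1. Strike 1 from Mona, Priya.
Priya's domain is down to {5}, so Priya = 5. Strike 5 from Mona.
Mona has just one choice, so Mona = 3.

Jack=4, Mona=3, Priya=5, Carol=2, Bob=1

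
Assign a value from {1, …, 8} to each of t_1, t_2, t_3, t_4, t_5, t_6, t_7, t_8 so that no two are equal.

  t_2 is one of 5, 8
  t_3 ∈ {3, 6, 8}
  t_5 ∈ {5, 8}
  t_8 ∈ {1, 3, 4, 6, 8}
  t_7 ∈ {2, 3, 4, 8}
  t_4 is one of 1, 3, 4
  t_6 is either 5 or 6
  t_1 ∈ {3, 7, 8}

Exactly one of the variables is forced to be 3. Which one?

t_3

The 8 variables draw from only 8 values {1, 2, 3, 4, 5, 6, 7, 8}, so each is used; only t_7 can be 2, hence t_7 = 2.
The 7 still-open variables draw from only 7 values {1, 3, 4, 5, 6, 7, 8}, so each is used; only t_1 can be 7, hence t_1 = 7.
The 2 variables t_2 and t_5 are confined to {5, 8}, which locks those values in; drop them from t_3, t_6, t_8.
t_6 has just one choice, so t_6 = 6. Remove 6 from t_3, t_8.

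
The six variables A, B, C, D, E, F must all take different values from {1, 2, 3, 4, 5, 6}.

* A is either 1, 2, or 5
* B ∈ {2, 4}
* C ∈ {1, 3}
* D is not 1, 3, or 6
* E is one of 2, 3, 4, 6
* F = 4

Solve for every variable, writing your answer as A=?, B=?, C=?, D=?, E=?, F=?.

A=1, B=2, C=3, D=5, E=6, F=4

F's domain is down to {4}, so F = 4. So B, D, E can't be 4.
B has just one choice, so B = 2. So A, D, E can't be 2.
That leaves D = 5. Remove 5 from A.
A has just one choice, so A = 1. Strike 1 from C.
C must be 3 (only option left). So E can't be 3.
E's domain is down to {6}, so E = 6.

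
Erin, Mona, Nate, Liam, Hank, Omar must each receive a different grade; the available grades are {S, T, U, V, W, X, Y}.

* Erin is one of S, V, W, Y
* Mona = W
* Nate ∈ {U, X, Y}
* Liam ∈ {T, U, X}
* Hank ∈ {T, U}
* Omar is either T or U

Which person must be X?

Mona must be W (only option left). So Erin can't be W.
Hank and Omar share exactly the 2 values {T, U}; by pigeonhole those values go to them, so strike T, U from Nate, Liam.
So X goes to Liam.

Liam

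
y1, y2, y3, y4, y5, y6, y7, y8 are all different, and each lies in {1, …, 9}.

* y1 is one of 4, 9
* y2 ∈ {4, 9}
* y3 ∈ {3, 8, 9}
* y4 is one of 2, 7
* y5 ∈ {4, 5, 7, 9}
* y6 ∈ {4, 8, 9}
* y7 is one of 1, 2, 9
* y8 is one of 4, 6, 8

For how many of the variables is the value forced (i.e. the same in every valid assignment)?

3

The 2 variables y1 and y2 are confined to {4, 9}, which locks those values in; drop them from y3, y5, y6, y7, y8.
That leaves y6 = 8. Strike 8 from y3, y8.
y8 has just one choice, so y8 = 6.
y3 has just one choice, so y3 = 3.
Determined: y3=3, y6=8, y8=6. The other variables each still have more than one consistent value. That makes 3.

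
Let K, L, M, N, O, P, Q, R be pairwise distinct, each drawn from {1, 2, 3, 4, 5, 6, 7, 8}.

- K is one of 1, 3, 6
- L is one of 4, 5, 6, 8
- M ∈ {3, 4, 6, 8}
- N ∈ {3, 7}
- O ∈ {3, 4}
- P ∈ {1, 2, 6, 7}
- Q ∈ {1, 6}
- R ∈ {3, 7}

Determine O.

4

The 8 variables draw from only 8 values {1, 2, 3, 4, 5, 6, 7, 8}, so each is used; only P can be 2, hence P = 2.
Among the 7 still-open variables, 5 fits only L (and all 7 values in {1, 3, 4, 5, 6, 7, 8} must be used), so L = 5.
Among the 6 still-open variables, 8 fits only M (and all 6 values in {1, 3, 4, 6, 7, 8} must be used), so M = 8.
Among the 5 still-open variables, 4 fits only O (and all 5 values in {1, 3, 4, 6, 7} must be used), so O = 4.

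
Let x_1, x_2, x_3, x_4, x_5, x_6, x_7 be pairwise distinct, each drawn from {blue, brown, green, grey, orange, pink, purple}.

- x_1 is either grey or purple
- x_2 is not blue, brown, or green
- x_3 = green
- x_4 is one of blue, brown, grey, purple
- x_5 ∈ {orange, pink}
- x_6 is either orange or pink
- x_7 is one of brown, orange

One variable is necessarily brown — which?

x_7

x_3's domain is down to {green}, so x_3 = green.
The 6 still-open variables draw from only 6 values {blue, brown, grey, orange, pink, purple}, so each is used; only x_4 can be blue, hence x_4 = blue.
The 5 still-open variables together cover exactly {brown, grey, orange, pink, purple} — 5 values for 5 variables — and brown appears only in x_7's list, so x_7 = brown.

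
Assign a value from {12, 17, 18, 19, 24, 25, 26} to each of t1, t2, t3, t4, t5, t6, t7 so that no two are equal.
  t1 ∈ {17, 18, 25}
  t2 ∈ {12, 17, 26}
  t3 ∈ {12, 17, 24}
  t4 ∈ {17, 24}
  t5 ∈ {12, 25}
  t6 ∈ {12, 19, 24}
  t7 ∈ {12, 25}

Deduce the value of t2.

26

Among the 7 variables, 18 fits only t1 (and all 7 values in {12, 17, 18, 19, 24, 25, 26} must be used), so t1 = 18.
The 6 still-open variables draw from only 6 values {12, 17, 19, 24, 25, 26}, so each is used; only t6 can be 19, hence t6 = 19.
Among the 5 still-open variables, 26 fits only t2 (and all 5 values in {12, 17, 24, 25, 26} must be used), so t2 = 26.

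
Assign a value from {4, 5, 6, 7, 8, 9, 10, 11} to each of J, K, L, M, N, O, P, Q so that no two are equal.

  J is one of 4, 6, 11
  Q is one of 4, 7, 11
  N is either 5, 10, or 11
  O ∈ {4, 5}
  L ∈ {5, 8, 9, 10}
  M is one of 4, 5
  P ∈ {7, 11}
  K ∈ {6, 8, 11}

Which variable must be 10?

The 8 variables draw from only 8 values {4, 5, 6, 7, 8, 9, 10, 11}, so each is used; only L can be 9, hence L = 9.
The 7 still-open variables together cover exactly {4, 5, 6, 7, 8, 10, 11} — 7 values for 7 variables — and 8 appears only in K's list, so K = 8.
The 6 still-open variables draw from only 6 values {4, 5, 6, 7, 10, 11}, so each is used; only J can be 6, hence J = 6.
The 5 still-open variables together cover exactly {4, 5, 7, 10, 11} — 5 values for 5 variables — and 10 appears only in N's list, so N = 10.

N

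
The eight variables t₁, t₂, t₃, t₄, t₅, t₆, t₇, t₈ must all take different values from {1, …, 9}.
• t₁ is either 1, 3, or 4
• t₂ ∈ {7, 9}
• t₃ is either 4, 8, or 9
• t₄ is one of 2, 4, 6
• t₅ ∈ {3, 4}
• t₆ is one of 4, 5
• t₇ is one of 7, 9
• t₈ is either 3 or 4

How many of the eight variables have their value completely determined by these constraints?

3

t₂ and t₇ share exactly the 2 values {7, 9}; by pigeonhole those values go to them, so strike 7, 9 from t₃.
t₅ and t₈ between them cover only {3, 4} — a naked pair. Remove those values from t₁, t₃, t₄, t₆.
t₁'s domain is down to {1}, so t₁ = 1.
t₃'s domain is down to {8}, so t₃ = 8.
That leaves t₆ = 5.
Determined: t₁=1, t₃=8, t₆=5. The other variables each still have more than one consistent value. That makes 3.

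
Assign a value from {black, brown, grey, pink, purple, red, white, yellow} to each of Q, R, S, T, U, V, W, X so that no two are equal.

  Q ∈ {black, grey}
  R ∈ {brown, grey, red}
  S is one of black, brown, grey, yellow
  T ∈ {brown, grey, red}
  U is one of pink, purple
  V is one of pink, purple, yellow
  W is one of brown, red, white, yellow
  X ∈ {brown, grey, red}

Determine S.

yellow

The 8 variables together cover exactly {black, brown, grey, pink, purple, red, white, yellow} — 8 values for 8 variables — and white appears only in W's list, so W = white.
The 3 variables R, T, X are confined to {brown, grey, red}, which locks those values in; drop them from Q, S.
Q must be black (only option left). Remove black from S.
So S = yellow.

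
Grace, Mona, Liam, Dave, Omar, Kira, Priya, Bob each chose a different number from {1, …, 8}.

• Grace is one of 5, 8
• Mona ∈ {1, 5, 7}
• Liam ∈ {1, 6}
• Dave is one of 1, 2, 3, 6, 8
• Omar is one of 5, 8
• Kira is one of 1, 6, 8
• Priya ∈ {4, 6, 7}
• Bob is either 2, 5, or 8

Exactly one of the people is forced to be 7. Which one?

Mona

Among the 8 variables, 3 fits only Dave (and all 8 values in {1, 2, 3, 4, 5, 6, 7, 8} must be used), so Dave = 3.
Among the 7 still-open variables, 2 fits only Bob (and all 7 values in {1, 2, 4, 5, 6, 7, 8} must be used), so Bob = 2.
Among the 6 still-open variables, 4 fits only Priya (and all 6 values in {1, 4, 5, 6, 7, 8} must be used), so Priya = 4.
Among the 5 still-open variables, 7 fits only Mona (and all 5 values in {1, 5, 6, 7, 8} must be used), so Mona = 7.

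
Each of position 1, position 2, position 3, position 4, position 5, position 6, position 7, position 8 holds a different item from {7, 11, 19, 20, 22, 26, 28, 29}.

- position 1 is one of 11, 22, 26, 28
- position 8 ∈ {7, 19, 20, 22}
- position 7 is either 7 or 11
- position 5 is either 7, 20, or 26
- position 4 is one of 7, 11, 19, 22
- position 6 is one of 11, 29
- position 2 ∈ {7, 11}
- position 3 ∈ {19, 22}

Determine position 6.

29

The 8 variables draw from only 8 values {7, 11, 19, 20, 22, 26, 28, 29}, so each is used; only position 1 can be 28, hence position 1 = 28.
Among the 7 still-open variables, 26 fits only position 5 (and all 7 values in {7, 11, 19, 20, 22, 26, 29} must be used), so position 5 = 26.
The 6 still-open variables draw from only 6 values {7, 11, 19, 20, 22, 29}, so each is used; only position 8 can be 20, hence position 8 = 20.
Among the 5 still-open variables, 29 fits only position 6 (and all 5 values in {7, 11, 19, 22, 29} must be used), so position 6 = 29.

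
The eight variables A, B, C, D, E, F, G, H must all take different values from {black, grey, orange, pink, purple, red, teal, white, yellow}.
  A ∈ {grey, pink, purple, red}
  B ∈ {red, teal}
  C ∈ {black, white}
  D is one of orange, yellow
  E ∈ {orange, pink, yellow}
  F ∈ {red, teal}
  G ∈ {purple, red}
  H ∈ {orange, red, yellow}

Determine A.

The 2 variables B and F are confined to {red, teal}, which locks those values in; drop them from A, G, H.
G has just one choice, so G = purple. Eliminate purple elsewhere: A.
D and H between them cover only {orange, yellow} — a naked pair. Remove those values from E.
E has just one choice, so E = pink. Strike pink from A.
So A = grey.

grey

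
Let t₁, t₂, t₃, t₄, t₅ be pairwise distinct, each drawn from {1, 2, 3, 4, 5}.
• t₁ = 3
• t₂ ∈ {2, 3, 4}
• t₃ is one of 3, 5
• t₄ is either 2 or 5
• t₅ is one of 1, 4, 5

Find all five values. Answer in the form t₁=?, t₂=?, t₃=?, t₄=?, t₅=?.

t₁=3, t₂=4, t₃=5, t₄=2, t₅=1

t₁'s domain is down to {3}, so t₁ = 3. Remove 3 from t₂, t₃.
t₃ must be 5 (only option left). Remove 5 from t₄, t₅.
t₄ has just one choice, so t₄ = 2. Strike 2 from t₂.
t₂ must be 4 (only option left). Strike 4 from t₅.
t₅ must be 1 (only option left).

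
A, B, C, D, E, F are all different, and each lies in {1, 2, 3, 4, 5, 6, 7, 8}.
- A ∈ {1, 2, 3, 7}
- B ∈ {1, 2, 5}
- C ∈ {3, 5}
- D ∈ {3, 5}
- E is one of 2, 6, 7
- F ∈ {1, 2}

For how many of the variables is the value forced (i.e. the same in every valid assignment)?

The 6 variables draw from only 6 values {1, 2, 3, 5, 6, 7}, so each is used; only E can be 6, hence E = 6.
The 5 still-open variables together cover exactly {1, 2, 3, 5, 7} — 5 values for 5 variables — and 7 appears only in A's list, so A = 7.
C and D between them cover only {3, 5} — a naked pair. Remove those values from B.
Determined: A=7, E=6. The other variables each still have more than one consistent value. That makes 2.

2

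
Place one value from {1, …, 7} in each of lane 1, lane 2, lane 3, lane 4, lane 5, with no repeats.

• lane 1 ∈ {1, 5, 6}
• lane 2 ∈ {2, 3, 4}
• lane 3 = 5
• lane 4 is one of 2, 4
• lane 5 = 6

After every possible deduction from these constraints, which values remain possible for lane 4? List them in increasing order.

2, 4

lane 3's domain is down to {5}, so lane 3 = 5. Remove 5 from lane 1.
lane 5 must be 6 (only option left). So lane 1 can't be 6.
lane 1 has just one choice, so lane 1 = 1.
No further eliminations apply; lane 4 can still be any of 2, 4.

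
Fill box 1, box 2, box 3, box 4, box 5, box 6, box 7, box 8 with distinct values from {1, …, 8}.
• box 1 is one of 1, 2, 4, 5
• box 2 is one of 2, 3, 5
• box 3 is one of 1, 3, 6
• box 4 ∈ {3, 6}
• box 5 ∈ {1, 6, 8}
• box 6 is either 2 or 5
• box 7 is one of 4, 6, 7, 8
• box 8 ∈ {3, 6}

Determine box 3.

The 8 variables together cover exactly {1, 2, 3, 4, 5, 6, 7, 8} — 8 values for 8 variables — and 7 appears only in box 7's list, so box 7 = 7.
The 7 still-open variables together cover exactly {1, 2, 3, 4, 5, 6, 8} — 7 values for 7 variables — and 4 appears only in box 1's list, so box 1 = 4.
Among the 6 still-open variables, 8 fits only box 5 (and all 6 values in {1, 2, 3, 5, 6, 8} must be used), so box 5 = 8.
The 5 still-open variables together cover exactly {1, 2, 3, 5, 6} — 5 values for 5 variables — and 1 appears only in box 3's list, so box 3 = 1.

1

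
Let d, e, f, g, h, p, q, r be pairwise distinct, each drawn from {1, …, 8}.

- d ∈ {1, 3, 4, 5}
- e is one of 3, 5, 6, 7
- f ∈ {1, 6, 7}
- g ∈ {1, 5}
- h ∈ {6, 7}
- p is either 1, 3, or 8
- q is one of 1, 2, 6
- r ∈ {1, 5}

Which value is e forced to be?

3

The 8 variables together cover exactly {1, 2, 3, 4, 5, 6, 7, 8} — 8 values for 8 variables — and 2 appears only in q's list, so q = 2.
Among the 7 still-open variables, 4 fits only d (and all 7 values in {1, 3, 4, 5, 6, 7, 8} must be used), so d = 4.
Among the 6 still-open variables, 8 fits only p (and all 6 values in {1, 3, 5, 6, 7, 8} must be used), so p = 8.
Among the 5 still-open variables, 3 fits only e (and all 5 values in {1, 3, 5, 6, 7} must be used), so e = 3.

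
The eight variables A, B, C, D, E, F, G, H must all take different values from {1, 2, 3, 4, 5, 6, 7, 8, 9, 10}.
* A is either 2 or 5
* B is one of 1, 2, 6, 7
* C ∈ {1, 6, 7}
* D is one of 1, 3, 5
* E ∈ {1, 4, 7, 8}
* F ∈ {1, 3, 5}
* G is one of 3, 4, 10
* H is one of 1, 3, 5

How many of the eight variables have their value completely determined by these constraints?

1

The 3 variables D, F, H are confined to {1, 3, 5}, which locks those values in; drop them from A, B, C, E, G.
A's domain is down to {2}, so A = 2. So B can't be 2.
B and C share exactly the 2 values {6, 7}; by pigeonhole those values go to them, so strike 6, 7 from E.
Determined: A=2. The other variables each still have more than one consistent value. That makes 1.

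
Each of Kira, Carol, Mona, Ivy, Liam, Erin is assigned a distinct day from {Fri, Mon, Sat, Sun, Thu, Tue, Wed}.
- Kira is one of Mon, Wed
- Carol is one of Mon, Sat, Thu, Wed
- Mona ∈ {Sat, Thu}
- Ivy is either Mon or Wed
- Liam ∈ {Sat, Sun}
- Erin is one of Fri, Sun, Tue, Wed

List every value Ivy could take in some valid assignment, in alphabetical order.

Mon, Wed

Kira and Ivy between them cover only {Mon, Wed} — a naked pair. Remove those values from Carol, Erin.
The 2 variables Carol and Mona are confined to {Sat, Thu}, which locks those values in; drop them from Liam.
Liam has just one choice, so Liam = Sun. So Erin can't be Sun.
No further eliminations apply; Ivy can still be any of Mon, Wed.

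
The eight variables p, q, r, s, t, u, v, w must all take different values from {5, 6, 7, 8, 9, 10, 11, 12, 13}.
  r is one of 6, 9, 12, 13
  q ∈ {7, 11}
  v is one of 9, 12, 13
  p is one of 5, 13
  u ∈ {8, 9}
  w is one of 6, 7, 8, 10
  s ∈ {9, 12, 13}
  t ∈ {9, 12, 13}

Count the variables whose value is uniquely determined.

3

s, t, v between them cover only {9, 12, 13} — a naked triple. Remove those values from p, r, u.
p's domain is down to {5}, so p = 5.
r has just one choice, so r = 6. Strike 6 from w.
u has just one choice, so u = 8. Eliminate 8 elsewhere: w.
Determined: p=5, r=6, u=8. The other variables each still have more than one consistent value. That makes 3.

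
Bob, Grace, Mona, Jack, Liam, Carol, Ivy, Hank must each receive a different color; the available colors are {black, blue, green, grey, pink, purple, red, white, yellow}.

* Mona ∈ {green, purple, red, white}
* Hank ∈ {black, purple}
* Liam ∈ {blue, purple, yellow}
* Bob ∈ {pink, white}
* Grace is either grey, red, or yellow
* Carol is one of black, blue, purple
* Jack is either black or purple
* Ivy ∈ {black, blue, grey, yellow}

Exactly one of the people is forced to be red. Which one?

Grace

The 2 variables Jack and Hank are confined to {black, purple}, which locks those values in; drop them from Mona, Liam, Carol, Ivy.
Carol has just one choice, so Carol = blue. Remove blue from Liam, Ivy.
Liam must be yellow (only option left). Strike yellow from Grace, Ivy.
Ivy must be grey (only option left). Strike grey from Grace.
So red goes to Grace.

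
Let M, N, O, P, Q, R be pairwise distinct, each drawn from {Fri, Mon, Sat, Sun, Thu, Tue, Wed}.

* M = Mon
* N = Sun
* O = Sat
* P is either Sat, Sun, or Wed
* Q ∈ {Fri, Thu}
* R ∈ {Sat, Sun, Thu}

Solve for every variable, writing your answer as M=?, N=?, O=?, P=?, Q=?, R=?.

M's domain is down to {Mon}, so M = Mon.
N has just one choice, so N = Sun. Strike Sun from P, R.
That leaves O = Sat. So P, R can't be Sat.
P has just one choice, so P = Wed.
That leaves R = Thu. So Q can't be Thu.
That leaves Q = Fri.

M=Mon, N=Sun, O=Sat, P=Wed, Q=Fri, R=Thu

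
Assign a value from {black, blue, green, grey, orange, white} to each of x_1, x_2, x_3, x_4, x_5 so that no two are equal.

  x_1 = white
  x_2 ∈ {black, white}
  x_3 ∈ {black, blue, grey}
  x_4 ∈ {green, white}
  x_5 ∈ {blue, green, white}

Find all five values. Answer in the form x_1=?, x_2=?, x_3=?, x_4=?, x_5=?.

x_1 has just one choice, so x_1 = white. Strike white from x_2, x_4, x_5.
That leaves x_2 = black. Eliminate black elsewhere: x_3.
x_4 must be green (only option left). So x_5 can't be green.
x_5 has just one choice, so x_5 = blue. So x_3 can't be blue.
That leaves x_3 = grey.

x_1=white, x_2=black, x_3=grey, x_4=green, x_5=blue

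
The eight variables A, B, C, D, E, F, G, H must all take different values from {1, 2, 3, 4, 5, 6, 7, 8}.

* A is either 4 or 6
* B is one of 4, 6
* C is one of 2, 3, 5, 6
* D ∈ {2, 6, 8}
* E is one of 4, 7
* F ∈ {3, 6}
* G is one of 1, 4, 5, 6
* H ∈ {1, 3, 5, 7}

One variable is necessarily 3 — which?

F

Among the 8 variables, 8 fits only D (and all 8 values in {1, 2, 3, 4, 5, 6, 7, 8} must be used), so D = 8.
Among the 7 still-open variables, 2 fits only C (and all 7 values in {1, 2, 3, 4, 5, 6, 7} must be used), so C = 2.
A and B share exactly the 2 values {4, 6}; by pigeonhole those values go to them, so strike 4, 6 from E, F, G.
So 3 goes to F.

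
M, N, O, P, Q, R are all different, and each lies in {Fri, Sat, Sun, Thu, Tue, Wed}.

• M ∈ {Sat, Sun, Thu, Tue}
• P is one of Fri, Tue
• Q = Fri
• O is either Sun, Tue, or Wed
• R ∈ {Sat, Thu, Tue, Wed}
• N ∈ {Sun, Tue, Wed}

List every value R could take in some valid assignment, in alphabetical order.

Sat, Thu

Q must be Fri (only option left). Strike Fri from P.
P must be Tue (only option left). Remove Tue from M, N, O, R.
N and O between them cover only {Sun, Wed} — a naked pair. Remove those values from M, R.
No further eliminations apply; R can still be any of Sat, Thu.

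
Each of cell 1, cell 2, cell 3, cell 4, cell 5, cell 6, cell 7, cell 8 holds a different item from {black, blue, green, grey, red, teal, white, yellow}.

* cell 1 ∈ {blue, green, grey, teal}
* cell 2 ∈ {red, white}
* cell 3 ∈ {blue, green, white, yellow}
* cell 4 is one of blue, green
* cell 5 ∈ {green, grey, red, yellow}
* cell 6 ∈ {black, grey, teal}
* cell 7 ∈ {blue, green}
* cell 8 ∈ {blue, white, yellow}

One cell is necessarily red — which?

The 8 variables together cover exactly {black, blue, green, grey, red, teal, white, yellow} — 8 values for 8 variables — and black appears only in cell 6's list, so cell 6 = black.
The 7 still-open variables together cover exactly {blue, green, grey, red, teal, white, yellow} — 7 values for 7 variables — and teal appears only in cell 1's list, so cell 1 = teal.
The 6 still-open variables together cover exactly {blue, green, grey, red, white, yellow} — 6 values for 6 variables — and grey appears only in cell 5's list, so cell 5 = grey.
Among the 5 still-open variables, red fits only cell 2 (and all 5 values in {blue, green, red, white, yellow} must be used), so cell 2 = red.

cell 2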